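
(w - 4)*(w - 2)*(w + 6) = w^3 - 28*w + 48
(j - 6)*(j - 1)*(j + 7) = j^3 - 43*j + 42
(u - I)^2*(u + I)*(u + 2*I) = u^4 + I*u^3 + 3*u^2 + I*u + 2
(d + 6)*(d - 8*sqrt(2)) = d^2 - 8*sqrt(2)*d + 6*d - 48*sqrt(2)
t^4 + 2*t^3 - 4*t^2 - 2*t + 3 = (t - 1)^2*(t + 1)*(t + 3)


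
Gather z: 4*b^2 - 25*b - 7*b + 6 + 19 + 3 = 4*b^2 - 32*b + 28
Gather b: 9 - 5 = 4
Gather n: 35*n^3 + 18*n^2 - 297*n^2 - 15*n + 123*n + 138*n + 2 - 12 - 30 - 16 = 35*n^3 - 279*n^2 + 246*n - 56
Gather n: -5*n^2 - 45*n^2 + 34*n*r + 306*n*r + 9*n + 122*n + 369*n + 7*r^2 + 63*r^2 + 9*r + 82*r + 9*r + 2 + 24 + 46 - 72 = -50*n^2 + n*(340*r + 500) + 70*r^2 + 100*r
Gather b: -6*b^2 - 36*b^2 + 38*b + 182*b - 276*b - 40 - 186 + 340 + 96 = -42*b^2 - 56*b + 210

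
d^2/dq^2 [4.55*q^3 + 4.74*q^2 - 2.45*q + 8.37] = 27.3*q + 9.48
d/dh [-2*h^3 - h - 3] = -6*h^2 - 1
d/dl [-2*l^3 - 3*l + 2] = -6*l^2 - 3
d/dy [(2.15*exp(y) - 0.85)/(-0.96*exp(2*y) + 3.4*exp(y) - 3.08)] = (2.064*exp(2*y) - 1.632*exp(y) - 3.732)*exp(y)/(0.9216*exp(4*y) - 6.528*exp(3*y) + 17.4736*exp(2*y) - 20.944*exp(y) + 9.4864)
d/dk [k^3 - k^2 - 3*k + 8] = 3*k^2 - 2*k - 3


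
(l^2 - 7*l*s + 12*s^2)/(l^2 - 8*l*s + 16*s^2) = (-l + 3*s)/(-l + 4*s)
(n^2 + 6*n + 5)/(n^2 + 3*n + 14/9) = 9*(n^2 + 6*n + 5)/(9*n^2 + 27*n + 14)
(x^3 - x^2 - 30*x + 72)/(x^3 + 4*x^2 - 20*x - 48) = (x - 3)/(x + 2)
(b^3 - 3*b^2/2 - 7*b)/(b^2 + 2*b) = b - 7/2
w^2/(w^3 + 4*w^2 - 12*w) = w/(w^2 + 4*w - 12)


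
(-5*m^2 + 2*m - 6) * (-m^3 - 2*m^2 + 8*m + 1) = 5*m^5 + 8*m^4 - 38*m^3 + 23*m^2 - 46*m - 6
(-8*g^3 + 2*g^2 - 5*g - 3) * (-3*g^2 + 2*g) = 24*g^5 - 22*g^4 + 19*g^3 - g^2 - 6*g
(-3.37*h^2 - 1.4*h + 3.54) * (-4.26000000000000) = 14.3562*h^2 + 5.964*h - 15.0804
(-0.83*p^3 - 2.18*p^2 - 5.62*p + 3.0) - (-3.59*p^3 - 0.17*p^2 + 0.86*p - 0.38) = 2.76*p^3 - 2.01*p^2 - 6.48*p + 3.38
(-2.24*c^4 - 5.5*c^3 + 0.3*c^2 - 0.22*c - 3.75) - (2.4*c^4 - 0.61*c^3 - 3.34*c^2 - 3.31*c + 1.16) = -4.64*c^4 - 4.89*c^3 + 3.64*c^2 + 3.09*c - 4.91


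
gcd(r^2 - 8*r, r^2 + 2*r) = r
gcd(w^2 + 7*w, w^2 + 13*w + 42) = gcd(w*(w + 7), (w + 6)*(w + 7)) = w + 7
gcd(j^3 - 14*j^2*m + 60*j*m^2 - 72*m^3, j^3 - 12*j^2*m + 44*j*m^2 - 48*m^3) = j^2 - 8*j*m + 12*m^2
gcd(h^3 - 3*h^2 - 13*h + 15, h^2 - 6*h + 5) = h^2 - 6*h + 5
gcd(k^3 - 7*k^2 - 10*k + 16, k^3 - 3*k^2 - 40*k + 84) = 1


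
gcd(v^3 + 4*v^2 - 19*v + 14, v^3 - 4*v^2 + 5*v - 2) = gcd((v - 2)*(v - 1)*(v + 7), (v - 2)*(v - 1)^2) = v^2 - 3*v + 2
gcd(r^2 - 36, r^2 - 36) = r^2 - 36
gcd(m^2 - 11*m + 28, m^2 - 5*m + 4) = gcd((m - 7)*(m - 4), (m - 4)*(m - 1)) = m - 4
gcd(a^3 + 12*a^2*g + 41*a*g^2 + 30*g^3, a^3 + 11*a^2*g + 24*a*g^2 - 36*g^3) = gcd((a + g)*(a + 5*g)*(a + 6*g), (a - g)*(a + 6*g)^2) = a + 6*g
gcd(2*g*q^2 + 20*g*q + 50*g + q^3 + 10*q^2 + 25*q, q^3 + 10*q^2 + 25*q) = q^2 + 10*q + 25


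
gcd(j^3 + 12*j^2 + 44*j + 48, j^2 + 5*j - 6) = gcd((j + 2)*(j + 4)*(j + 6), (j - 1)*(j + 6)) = j + 6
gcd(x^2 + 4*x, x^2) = x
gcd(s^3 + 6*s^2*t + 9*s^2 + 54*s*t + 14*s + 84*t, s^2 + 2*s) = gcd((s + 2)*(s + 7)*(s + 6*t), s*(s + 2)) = s + 2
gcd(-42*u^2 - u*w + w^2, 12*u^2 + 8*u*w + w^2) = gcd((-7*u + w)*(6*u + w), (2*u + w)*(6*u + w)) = 6*u + w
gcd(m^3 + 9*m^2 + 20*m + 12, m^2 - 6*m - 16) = m + 2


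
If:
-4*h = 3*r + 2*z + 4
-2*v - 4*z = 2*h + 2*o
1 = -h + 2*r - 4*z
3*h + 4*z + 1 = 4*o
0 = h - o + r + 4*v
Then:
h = -109/21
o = -16/21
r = 11/3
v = 4/21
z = 121/42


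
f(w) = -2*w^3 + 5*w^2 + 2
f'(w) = -6*w^2 + 10*w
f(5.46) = -174.48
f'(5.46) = -124.27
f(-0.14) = 2.10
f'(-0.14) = -1.52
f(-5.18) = 414.15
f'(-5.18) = -212.79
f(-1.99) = 37.56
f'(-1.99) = -43.66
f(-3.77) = 180.23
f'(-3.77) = -122.98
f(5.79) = -218.59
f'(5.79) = -143.24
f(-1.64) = 24.27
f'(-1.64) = -32.54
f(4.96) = -119.04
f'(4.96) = -98.01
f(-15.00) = 7877.00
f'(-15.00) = -1500.00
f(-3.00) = 101.00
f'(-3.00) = -84.00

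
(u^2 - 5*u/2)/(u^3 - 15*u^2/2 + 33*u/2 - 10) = u/(u^2 - 5*u + 4)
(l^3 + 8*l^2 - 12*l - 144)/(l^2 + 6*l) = l + 2 - 24/l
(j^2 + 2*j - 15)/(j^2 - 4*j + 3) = (j + 5)/(j - 1)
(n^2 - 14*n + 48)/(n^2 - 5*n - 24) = (n - 6)/(n + 3)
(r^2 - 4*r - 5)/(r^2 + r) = (r - 5)/r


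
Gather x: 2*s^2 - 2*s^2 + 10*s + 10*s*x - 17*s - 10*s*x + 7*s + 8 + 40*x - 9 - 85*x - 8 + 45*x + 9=0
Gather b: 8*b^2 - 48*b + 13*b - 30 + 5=8*b^2 - 35*b - 25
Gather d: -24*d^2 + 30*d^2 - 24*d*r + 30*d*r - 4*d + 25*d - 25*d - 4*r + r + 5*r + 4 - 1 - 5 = 6*d^2 + d*(6*r - 4) + 2*r - 2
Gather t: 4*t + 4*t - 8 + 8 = 8*t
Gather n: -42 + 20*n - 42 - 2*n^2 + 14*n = -2*n^2 + 34*n - 84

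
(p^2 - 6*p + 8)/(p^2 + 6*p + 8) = (p^2 - 6*p + 8)/(p^2 + 6*p + 8)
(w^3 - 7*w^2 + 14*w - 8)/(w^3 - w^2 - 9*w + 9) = (w^2 - 6*w + 8)/(w^2 - 9)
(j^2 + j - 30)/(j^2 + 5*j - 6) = (j - 5)/(j - 1)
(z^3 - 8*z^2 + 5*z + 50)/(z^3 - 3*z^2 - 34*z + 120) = (z^2 - 3*z - 10)/(z^2 + 2*z - 24)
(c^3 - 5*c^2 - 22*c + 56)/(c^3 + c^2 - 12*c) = (c^2 - 9*c + 14)/(c*(c - 3))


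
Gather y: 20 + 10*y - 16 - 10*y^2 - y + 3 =-10*y^2 + 9*y + 7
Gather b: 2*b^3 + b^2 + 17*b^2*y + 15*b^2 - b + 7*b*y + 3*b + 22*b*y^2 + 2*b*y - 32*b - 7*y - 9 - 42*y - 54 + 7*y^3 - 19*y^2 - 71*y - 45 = 2*b^3 + b^2*(17*y + 16) + b*(22*y^2 + 9*y - 30) + 7*y^3 - 19*y^2 - 120*y - 108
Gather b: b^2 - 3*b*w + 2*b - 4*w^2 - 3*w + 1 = b^2 + b*(2 - 3*w) - 4*w^2 - 3*w + 1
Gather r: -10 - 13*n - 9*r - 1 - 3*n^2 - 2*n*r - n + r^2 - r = -3*n^2 - 14*n + r^2 + r*(-2*n - 10) - 11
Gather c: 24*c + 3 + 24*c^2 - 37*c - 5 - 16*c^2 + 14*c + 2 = 8*c^2 + c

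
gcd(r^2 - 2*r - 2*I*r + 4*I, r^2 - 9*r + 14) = r - 2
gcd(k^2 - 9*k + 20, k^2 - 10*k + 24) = k - 4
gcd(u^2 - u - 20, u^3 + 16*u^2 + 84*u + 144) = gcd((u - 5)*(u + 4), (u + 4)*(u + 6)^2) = u + 4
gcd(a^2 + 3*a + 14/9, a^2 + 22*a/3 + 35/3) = a + 7/3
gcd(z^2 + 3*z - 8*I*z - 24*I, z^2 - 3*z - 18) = z + 3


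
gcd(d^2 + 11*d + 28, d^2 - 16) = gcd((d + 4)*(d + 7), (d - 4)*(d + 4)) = d + 4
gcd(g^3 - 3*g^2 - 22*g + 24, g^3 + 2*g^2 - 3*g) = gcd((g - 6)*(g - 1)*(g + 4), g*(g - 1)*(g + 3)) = g - 1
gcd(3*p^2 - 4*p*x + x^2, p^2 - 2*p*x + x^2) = -p + x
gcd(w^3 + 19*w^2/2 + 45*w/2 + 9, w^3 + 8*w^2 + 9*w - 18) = w^2 + 9*w + 18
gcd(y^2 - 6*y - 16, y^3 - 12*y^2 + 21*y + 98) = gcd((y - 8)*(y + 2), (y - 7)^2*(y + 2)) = y + 2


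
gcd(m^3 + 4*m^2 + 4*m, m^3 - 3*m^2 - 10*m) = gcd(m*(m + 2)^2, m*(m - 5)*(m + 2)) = m^2 + 2*m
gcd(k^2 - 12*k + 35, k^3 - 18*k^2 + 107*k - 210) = k^2 - 12*k + 35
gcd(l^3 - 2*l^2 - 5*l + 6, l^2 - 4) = l + 2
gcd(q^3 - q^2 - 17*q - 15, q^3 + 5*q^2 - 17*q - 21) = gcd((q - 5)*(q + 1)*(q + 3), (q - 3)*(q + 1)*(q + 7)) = q + 1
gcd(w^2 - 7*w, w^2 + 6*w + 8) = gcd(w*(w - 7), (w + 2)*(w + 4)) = 1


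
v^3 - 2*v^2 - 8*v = v*(v - 4)*(v + 2)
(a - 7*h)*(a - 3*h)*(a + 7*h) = a^3 - 3*a^2*h - 49*a*h^2 + 147*h^3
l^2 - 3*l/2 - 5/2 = (l - 5/2)*(l + 1)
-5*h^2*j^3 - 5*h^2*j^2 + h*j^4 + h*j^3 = j^2*(-5*h + j)*(h*j + h)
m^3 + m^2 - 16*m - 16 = (m - 4)*(m + 1)*(m + 4)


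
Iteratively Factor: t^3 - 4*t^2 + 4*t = (t - 2)*(t^2 - 2*t) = (t - 2)^2*(t)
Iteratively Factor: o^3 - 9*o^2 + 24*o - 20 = (o - 2)*(o^2 - 7*o + 10) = (o - 5)*(o - 2)*(o - 2)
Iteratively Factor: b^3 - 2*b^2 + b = (b - 1)*(b^2 - b) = (b - 1)^2*(b)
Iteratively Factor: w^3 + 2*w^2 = (w + 2)*(w^2) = w*(w + 2)*(w)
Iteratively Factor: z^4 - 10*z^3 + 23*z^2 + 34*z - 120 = (z - 4)*(z^3 - 6*z^2 - z + 30) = (z - 5)*(z - 4)*(z^2 - z - 6) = (z - 5)*(z - 4)*(z - 3)*(z + 2)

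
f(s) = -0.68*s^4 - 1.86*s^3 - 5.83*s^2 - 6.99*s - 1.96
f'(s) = -2.72*s^3 - 5.58*s^2 - 11.66*s - 6.99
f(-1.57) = -2.29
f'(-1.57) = 8.09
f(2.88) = -161.66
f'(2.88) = -151.83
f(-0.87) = 0.54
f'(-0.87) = 0.72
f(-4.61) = -218.53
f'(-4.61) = 194.66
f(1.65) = -42.76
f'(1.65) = -53.64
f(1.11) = -20.48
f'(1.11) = -30.53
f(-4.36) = -173.88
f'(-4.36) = 163.21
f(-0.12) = -1.20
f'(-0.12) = -5.67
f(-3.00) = -38.32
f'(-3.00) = 51.21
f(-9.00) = -3516.82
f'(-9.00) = 1628.85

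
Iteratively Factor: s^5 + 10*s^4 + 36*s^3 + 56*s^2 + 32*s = (s + 4)*(s^4 + 6*s^3 + 12*s^2 + 8*s) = (s + 2)*(s + 4)*(s^3 + 4*s^2 + 4*s) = (s + 2)^2*(s + 4)*(s^2 + 2*s) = (s + 2)^3*(s + 4)*(s)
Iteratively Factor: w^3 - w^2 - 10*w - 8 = (w + 1)*(w^2 - 2*w - 8) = (w - 4)*(w + 1)*(w + 2)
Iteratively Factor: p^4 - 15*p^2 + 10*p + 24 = (p + 1)*(p^3 - p^2 - 14*p + 24) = (p + 1)*(p + 4)*(p^2 - 5*p + 6) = (p - 2)*(p + 1)*(p + 4)*(p - 3)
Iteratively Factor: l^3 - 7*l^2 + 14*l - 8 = (l - 4)*(l^2 - 3*l + 2) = (l - 4)*(l - 1)*(l - 2)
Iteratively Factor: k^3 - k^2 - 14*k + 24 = (k - 2)*(k^2 + k - 12) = (k - 2)*(k + 4)*(k - 3)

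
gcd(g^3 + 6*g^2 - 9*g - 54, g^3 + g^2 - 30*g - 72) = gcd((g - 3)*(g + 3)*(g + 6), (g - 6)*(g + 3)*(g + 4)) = g + 3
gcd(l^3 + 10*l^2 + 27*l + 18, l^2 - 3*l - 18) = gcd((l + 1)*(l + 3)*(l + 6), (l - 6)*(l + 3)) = l + 3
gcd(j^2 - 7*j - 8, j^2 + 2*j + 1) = j + 1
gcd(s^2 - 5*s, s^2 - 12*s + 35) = s - 5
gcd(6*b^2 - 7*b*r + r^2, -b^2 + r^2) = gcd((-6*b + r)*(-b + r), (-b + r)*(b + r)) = -b + r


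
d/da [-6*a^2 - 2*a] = -12*a - 2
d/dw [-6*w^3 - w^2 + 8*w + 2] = -18*w^2 - 2*w + 8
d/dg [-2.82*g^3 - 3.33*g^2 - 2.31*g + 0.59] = -8.46*g^2 - 6.66*g - 2.31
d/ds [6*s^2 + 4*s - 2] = 12*s + 4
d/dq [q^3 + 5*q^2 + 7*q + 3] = 3*q^2 + 10*q + 7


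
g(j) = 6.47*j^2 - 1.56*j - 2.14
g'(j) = 12.94*j - 1.56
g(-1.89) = 23.92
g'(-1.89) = -26.02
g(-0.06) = -2.02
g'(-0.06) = -2.34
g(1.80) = 16.01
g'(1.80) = 21.73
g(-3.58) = 86.37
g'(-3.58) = -47.89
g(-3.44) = 79.79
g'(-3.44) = -46.07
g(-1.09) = 7.25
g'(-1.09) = -15.66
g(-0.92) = 4.77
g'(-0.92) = -13.46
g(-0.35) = -0.80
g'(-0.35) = -6.09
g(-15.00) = 1477.01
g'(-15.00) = -195.66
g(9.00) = 507.89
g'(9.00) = 114.90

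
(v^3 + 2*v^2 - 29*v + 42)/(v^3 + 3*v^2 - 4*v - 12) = (v^2 + 4*v - 21)/(v^2 + 5*v + 6)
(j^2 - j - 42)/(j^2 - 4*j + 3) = (j^2 - j - 42)/(j^2 - 4*j + 3)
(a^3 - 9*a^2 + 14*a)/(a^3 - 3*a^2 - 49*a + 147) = a*(a - 2)/(a^2 + 4*a - 21)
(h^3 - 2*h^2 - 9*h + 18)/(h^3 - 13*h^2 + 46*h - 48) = (h + 3)/(h - 8)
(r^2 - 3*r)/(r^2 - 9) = r/(r + 3)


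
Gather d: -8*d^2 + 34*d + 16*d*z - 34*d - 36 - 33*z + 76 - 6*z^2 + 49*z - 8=-8*d^2 + 16*d*z - 6*z^2 + 16*z + 32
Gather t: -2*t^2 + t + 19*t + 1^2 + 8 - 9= -2*t^2 + 20*t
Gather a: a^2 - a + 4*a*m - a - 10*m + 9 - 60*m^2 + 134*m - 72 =a^2 + a*(4*m - 2) - 60*m^2 + 124*m - 63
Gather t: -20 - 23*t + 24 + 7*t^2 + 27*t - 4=7*t^2 + 4*t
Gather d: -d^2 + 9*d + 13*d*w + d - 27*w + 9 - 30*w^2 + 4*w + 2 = -d^2 + d*(13*w + 10) - 30*w^2 - 23*w + 11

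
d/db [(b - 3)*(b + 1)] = 2*b - 2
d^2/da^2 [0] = 0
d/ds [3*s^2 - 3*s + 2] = 6*s - 3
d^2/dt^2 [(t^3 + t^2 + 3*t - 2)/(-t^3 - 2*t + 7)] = 2*(-t^6 - 3*t^5 - 24*t^4 - 47*t^3 - 72*t^2 - 105*t - 83)/(t^9 + 6*t^7 - 21*t^6 + 12*t^5 - 84*t^4 + 155*t^3 - 84*t^2 + 294*t - 343)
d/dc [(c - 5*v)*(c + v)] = 2*c - 4*v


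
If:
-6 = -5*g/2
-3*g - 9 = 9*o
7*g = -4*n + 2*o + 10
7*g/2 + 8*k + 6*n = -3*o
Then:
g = 12/5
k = 63/40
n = -13/5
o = -9/5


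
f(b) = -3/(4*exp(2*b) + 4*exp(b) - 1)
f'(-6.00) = 0.03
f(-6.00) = 3.03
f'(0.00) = 0.73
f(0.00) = -0.43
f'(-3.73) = 0.37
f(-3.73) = 3.33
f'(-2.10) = 9.03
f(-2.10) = 6.66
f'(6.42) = 0.00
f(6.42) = -0.00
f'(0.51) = 0.31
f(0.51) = -0.18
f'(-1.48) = 286.34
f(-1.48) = -25.46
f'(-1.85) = 33.48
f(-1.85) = 11.02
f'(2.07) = 0.02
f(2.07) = -0.01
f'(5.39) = 0.00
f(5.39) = -0.00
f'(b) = -3*(-8*exp(2*b) - 4*exp(b))/(4*exp(2*b) + 4*exp(b) - 1)^2 = (24*exp(b) + 12)*exp(b)/(4*exp(2*b) + 4*exp(b) - 1)^2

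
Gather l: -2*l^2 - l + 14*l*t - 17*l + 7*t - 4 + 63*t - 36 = -2*l^2 + l*(14*t - 18) + 70*t - 40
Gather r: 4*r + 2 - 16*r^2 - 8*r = -16*r^2 - 4*r + 2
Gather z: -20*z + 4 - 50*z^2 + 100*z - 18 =-50*z^2 + 80*z - 14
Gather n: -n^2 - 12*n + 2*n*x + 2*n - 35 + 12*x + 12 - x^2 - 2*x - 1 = -n^2 + n*(2*x - 10) - x^2 + 10*x - 24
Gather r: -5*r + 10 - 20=-5*r - 10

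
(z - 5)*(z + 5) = z^2 - 25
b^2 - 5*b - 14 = (b - 7)*(b + 2)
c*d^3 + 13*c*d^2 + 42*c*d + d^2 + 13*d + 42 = (d + 6)*(d + 7)*(c*d + 1)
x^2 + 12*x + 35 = (x + 5)*(x + 7)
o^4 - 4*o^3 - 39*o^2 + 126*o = o*(o - 7)*(o - 3)*(o + 6)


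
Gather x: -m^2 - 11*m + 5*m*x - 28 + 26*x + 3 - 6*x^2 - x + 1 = -m^2 - 11*m - 6*x^2 + x*(5*m + 25) - 24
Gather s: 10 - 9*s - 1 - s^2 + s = -s^2 - 8*s + 9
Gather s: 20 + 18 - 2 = 36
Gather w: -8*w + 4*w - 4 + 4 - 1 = -4*w - 1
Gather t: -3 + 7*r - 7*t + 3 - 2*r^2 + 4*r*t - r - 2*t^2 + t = -2*r^2 + 6*r - 2*t^2 + t*(4*r - 6)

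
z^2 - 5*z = z*(z - 5)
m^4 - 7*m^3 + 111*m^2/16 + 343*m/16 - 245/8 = (m - 5)*(m - 2)*(m - 7/4)*(m + 7/4)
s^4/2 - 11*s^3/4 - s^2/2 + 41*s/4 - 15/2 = (s/2 + 1)*(s - 5)*(s - 3/2)*(s - 1)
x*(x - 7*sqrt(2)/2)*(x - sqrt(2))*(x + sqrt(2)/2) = x^4 - 4*sqrt(2)*x^3 + 5*x^2/2 + 7*sqrt(2)*x/2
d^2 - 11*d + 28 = (d - 7)*(d - 4)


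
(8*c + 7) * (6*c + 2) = 48*c^2 + 58*c + 14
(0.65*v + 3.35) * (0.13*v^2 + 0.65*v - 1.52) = 0.0845*v^3 + 0.858*v^2 + 1.1895*v - 5.092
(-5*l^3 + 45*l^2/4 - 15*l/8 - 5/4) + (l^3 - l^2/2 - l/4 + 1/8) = -4*l^3 + 43*l^2/4 - 17*l/8 - 9/8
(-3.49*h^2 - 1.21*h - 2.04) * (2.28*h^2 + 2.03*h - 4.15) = -7.9572*h^4 - 9.8435*h^3 + 7.376*h^2 + 0.880300000000001*h + 8.466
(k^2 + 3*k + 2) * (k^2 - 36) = k^4 + 3*k^3 - 34*k^2 - 108*k - 72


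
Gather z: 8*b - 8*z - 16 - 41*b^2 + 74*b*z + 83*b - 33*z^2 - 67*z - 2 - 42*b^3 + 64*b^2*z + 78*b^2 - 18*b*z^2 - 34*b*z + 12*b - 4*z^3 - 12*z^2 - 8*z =-42*b^3 + 37*b^2 + 103*b - 4*z^3 + z^2*(-18*b - 45) + z*(64*b^2 + 40*b - 83) - 18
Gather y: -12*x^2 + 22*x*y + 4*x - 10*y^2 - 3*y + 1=-12*x^2 + 4*x - 10*y^2 + y*(22*x - 3) + 1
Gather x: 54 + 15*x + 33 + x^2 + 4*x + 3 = x^2 + 19*x + 90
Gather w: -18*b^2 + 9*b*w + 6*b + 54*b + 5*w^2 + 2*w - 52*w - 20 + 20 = -18*b^2 + 60*b + 5*w^2 + w*(9*b - 50)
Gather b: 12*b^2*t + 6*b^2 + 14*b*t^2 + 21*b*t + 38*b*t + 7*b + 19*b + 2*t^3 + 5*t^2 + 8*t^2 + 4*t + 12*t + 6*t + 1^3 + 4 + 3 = b^2*(12*t + 6) + b*(14*t^2 + 59*t + 26) + 2*t^3 + 13*t^2 + 22*t + 8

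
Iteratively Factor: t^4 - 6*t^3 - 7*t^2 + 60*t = (t + 3)*(t^3 - 9*t^2 + 20*t) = (t - 4)*(t + 3)*(t^2 - 5*t) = (t - 5)*(t - 4)*(t + 3)*(t)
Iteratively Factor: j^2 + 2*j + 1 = (j + 1)*(j + 1)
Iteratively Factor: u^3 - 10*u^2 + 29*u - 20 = (u - 1)*(u^2 - 9*u + 20) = (u - 4)*(u - 1)*(u - 5)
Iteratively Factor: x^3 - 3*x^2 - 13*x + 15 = (x - 1)*(x^2 - 2*x - 15) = (x - 1)*(x + 3)*(x - 5)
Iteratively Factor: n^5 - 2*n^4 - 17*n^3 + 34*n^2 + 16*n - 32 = (n - 4)*(n^4 + 2*n^3 - 9*n^2 - 2*n + 8) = (n - 4)*(n + 1)*(n^3 + n^2 - 10*n + 8) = (n - 4)*(n + 1)*(n + 4)*(n^2 - 3*n + 2) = (n - 4)*(n - 2)*(n + 1)*(n + 4)*(n - 1)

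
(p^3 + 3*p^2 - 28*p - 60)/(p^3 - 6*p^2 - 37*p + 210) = (p + 2)/(p - 7)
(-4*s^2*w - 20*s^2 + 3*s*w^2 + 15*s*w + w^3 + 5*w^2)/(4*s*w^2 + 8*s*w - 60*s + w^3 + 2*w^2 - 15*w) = (-s + w)/(w - 3)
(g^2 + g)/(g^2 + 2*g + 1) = g/(g + 1)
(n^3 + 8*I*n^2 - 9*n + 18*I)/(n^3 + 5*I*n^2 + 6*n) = (n + 3*I)/n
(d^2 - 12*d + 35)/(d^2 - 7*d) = (d - 5)/d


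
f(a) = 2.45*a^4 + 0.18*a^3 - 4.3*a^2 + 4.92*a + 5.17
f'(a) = 9.8*a^3 + 0.54*a^2 - 8.6*a + 4.92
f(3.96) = 570.89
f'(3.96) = 587.90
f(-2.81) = 106.15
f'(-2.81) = -184.09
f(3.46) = 329.30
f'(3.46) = 387.56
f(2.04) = 41.27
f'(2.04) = 72.82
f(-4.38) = 787.70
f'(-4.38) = -770.52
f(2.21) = 55.43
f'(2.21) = 94.33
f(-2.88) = 119.59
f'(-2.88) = -199.93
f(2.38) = 73.56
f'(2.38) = 119.63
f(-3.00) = 145.30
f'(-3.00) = -229.02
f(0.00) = 5.17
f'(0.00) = 4.92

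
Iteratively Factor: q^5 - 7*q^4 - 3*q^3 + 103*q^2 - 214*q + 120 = (q - 5)*(q^4 - 2*q^3 - 13*q^2 + 38*q - 24) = (q - 5)*(q - 3)*(q^3 + q^2 - 10*q + 8) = (q - 5)*(q - 3)*(q - 2)*(q^2 + 3*q - 4) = (q - 5)*(q - 3)*(q - 2)*(q + 4)*(q - 1)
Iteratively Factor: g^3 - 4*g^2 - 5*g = (g + 1)*(g^2 - 5*g) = g*(g + 1)*(g - 5)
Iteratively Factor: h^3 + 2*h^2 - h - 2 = (h + 2)*(h^2 - 1) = (h + 1)*(h + 2)*(h - 1)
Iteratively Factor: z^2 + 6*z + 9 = (z + 3)*(z + 3)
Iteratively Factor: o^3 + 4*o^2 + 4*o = (o + 2)*(o^2 + 2*o) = (o + 2)^2*(o)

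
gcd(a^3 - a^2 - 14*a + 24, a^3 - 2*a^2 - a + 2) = a - 2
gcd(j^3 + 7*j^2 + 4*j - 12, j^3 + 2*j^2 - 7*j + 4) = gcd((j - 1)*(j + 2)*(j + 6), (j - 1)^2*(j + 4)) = j - 1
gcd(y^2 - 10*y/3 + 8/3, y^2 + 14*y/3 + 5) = 1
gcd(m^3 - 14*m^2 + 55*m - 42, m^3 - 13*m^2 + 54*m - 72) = m - 6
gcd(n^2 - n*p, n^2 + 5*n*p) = n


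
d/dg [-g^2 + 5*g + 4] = 5 - 2*g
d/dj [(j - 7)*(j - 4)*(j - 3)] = 3*j^2 - 28*j + 61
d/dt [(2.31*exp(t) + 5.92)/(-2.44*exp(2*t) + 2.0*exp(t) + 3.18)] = (5.6364*exp(2*t) + 28.8896*exp(t) - 4.4942)*exp(t)/(5.9536*exp(4*t) - 9.76*exp(3*t) - 11.5184*exp(2*t) + 12.72*exp(t) + 10.1124)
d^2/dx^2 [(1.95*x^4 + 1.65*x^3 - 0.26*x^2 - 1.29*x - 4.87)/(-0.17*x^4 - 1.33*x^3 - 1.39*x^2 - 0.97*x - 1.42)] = (-2.22044604925031e-16*x^10 + 0.786419999999996*x^9 + 2.809794*x^8 + 6.99811800000003*x^7 + 25.099216*x^6 + 76.69191*x^5 + 136.894584*x^4 + 95.549266*x^3 - 13.089408*x^2 - 51.027138*x - 12.56561)/(0.004913*x^12 + 0.115311*x^11 + 1.022652*x^10 + 4.32241*x^9 + 9.8007*x^8 + 16.158216*x^7 + 23.473702*x^6 + 26.532474*x^5 + 24.174315*x^4 + 20.445625*x^3 + 12.416622*x^2 + 5.867724*x + 2.863288)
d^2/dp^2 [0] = 0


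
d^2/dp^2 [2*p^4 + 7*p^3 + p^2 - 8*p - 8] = 24*p^2 + 42*p + 2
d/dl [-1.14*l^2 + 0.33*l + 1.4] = 0.33 - 2.28*l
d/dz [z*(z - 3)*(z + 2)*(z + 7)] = 4*z^3 + 18*z^2 - 26*z - 42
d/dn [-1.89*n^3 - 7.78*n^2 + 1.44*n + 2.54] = -5.67*n^2 - 15.56*n + 1.44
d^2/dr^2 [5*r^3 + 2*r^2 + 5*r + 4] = 30*r + 4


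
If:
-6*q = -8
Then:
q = 4/3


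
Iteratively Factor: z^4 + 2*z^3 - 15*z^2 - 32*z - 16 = (z - 4)*(z^3 + 6*z^2 + 9*z + 4) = (z - 4)*(z + 1)*(z^2 + 5*z + 4) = (z - 4)*(z + 1)*(z + 4)*(z + 1)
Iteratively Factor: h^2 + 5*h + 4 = (h + 1)*(h + 4)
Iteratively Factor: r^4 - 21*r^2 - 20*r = (r - 5)*(r^3 + 5*r^2 + 4*r) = r*(r - 5)*(r^2 + 5*r + 4) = r*(r - 5)*(r + 1)*(r + 4)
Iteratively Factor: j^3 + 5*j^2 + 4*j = (j)*(j^2 + 5*j + 4) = j*(j + 4)*(j + 1)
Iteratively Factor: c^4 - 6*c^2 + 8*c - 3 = (c + 3)*(c^3 - 3*c^2 + 3*c - 1) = (c - 1)*(c + 3)*(c^2 - 2*c + 1) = (c - 1)^2*(c + 3)*(c - 1)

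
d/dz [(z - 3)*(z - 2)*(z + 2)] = 3*z^2 - 6*z - 4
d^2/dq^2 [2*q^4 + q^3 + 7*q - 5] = 6*q*(4*q + 1)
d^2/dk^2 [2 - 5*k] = 0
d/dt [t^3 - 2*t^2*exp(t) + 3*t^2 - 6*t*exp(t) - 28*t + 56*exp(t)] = -2*t^2*exp(t) + 3*t^2 - 10*t*exp(t) + 6*t + 50*exp(t) - 28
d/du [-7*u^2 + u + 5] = 1 - 14*u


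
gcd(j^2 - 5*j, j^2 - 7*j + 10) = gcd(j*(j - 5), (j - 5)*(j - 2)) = j - 5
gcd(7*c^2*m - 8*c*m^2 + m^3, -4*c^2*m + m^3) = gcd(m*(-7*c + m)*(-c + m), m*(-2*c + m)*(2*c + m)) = m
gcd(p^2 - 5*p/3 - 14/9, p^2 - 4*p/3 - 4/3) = p + 2/3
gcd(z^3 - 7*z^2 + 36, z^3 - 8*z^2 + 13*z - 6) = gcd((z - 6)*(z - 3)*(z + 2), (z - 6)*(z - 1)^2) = z - 6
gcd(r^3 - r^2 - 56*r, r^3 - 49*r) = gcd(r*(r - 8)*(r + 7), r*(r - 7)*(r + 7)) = r^2 + 7*r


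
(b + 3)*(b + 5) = b^2 + 8*b + 15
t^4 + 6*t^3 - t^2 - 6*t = t*(t - 1)*(t + 1)*(t + 6)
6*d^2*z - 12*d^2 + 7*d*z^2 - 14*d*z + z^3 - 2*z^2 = (d + z)*(6*d + z)*(z - 2)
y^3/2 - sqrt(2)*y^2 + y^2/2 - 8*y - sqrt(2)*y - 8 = (y/2 + 1/2)*(y - 4*sqrt(2))*(y + 2*sqrt(2))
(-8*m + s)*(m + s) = -8*m^2 - 7*m*s + s^2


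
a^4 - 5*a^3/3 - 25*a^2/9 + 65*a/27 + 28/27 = (a - 7/3)*(a - 1)*(a + 1/3)*(a + 4/3)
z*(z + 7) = z^2 + 7*z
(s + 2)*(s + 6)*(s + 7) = s^3 + 15*s^2 + 68*s + 84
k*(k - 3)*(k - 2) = k^3 - 5*k^2 + 6*k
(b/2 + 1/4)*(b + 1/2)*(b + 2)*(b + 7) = b^4/2 + 5*b^3 + 93*b^2/8 + 65*b/8 + 7/4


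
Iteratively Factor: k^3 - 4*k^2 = (k - 4)*(k^2) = k*(k - 4)*(k)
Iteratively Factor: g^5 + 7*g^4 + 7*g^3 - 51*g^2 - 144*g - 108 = (g - 3)*(g^4 + 10*g^3 + 37*g^2 + 60*g + 36) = (g - 3)*(g + 3)*(g^3 + 7*g^2 + 16*g + 12) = (g - 3)*(g + 2)*(g + 3)*(g^2 + 5*g + 6) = (g - 3)*(g + 2)*(g + 3)^2*(g + 2)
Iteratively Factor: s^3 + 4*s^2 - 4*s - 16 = (s + 4)*(s^2 - 4) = (s - 2)*(s + 4)*(s + 2)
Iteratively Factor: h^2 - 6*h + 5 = (h - 1)*(h - 5)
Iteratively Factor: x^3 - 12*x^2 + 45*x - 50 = (x - 2)*(x^2 - 10*x + 25) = (x - 5)*(x - 2)*(x - 5)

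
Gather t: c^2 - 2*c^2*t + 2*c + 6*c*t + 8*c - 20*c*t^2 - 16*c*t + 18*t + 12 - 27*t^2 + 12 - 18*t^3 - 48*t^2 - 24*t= c^2 + 10*c - 18*t^3 + t^2*(-20*c - 75) + t*(-2*c^2 - 10*c - 6) + 24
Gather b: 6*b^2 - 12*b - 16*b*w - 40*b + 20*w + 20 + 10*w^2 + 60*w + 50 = 6*b^2 + b*(-16*w - 52) + 10*w^2 + 80*w + 70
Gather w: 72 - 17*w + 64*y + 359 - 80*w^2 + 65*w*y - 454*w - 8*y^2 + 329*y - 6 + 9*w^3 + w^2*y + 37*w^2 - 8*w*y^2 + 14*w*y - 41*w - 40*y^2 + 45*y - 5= 9*w^3 + w^2*(y - 43) + w*(-8*y^2 + 79*y - 512) - 48*y^2 + 438*y + 420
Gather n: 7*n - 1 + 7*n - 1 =14*n - 2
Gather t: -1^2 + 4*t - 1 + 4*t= 8*t - 2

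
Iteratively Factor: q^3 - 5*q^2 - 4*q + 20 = (q - 2)*(q^2 - 3*q - 10) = (q - 2)*(q + 2)*(q - 5)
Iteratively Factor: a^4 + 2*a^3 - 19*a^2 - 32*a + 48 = (a - 4)*(a^3 + 6*a^2 + 5*a - 12) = (a - 4)*(a + 3)*(a^2 + 3*a - 4) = (a - 4)*(a - 1)*(a + 3)*(a + 4)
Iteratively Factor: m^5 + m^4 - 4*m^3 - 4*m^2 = (m + 1)*(m^4 - 4*m^2) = (m + 1)*(m + 2)*(m^3 - 2*m^2) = m*(m + 1)*(m + 2)*(m^2 - 2*m) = m*(m - 2)*(m + 1)*(m + 2)*(m)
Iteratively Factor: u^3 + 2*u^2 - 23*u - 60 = (u - 5)*(u^2 + 7*u + 12) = (u - 5)*(u + 3)*(u + 4)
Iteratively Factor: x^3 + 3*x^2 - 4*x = (x)*(x^2 + 3*x - 4) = x*(x + 4)*(x - 1)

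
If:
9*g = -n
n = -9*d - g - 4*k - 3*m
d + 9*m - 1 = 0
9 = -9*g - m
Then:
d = 82 - 9*n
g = -n/9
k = 347*n/18 - 711/4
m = n - 9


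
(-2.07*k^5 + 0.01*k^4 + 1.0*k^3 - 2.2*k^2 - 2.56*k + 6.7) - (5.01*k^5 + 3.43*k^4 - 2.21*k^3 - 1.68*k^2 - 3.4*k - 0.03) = -7.08*k^5 - 3.42*k^4 + 3.21*k^3 - 0.52*k^2 + 0.84*k + 6.73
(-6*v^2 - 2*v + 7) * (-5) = 30*v^2 + 10*v - 35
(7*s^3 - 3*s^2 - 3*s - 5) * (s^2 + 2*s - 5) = 7*s^5 + 11*s^4 - 44*s^3 + 4*s^2 + 5*s + 25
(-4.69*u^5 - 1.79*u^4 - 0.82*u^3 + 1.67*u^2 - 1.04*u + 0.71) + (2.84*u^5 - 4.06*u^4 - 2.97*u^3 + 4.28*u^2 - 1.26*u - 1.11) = -1.85*u^5 - 5.85*u^4 - 3.79*u^3 + 5.95*u^2 - 2.3*u - 0.4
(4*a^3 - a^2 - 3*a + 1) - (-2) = 4*a^3 - a^2 - 3*a + 3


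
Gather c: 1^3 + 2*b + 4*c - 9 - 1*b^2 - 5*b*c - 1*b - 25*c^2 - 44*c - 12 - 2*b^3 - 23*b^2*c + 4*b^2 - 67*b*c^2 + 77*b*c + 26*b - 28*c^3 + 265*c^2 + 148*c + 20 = -2*b^3 + 3*b^2 + 27*b - 28*c^3 + c^2*(240 - 67*b) + c*(-23*b^2 + 72*b + 108)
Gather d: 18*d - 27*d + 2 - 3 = -9*d - 1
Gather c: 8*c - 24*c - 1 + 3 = 2 - 16*c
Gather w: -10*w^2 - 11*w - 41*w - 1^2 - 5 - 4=-10*w^2 - 52*w - 10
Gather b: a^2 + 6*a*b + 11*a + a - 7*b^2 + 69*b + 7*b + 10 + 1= a^2 + 12*a - 7*b^2 + b*(6*a + 76) + 11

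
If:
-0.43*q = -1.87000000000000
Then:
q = 4.35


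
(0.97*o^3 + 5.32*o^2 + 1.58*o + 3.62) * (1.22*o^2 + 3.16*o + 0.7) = 1.1834*o^5 + 9.5556*o^4 + 19.4178*o^3 + 13.1332*o^2 + 12.5452*o + 2.534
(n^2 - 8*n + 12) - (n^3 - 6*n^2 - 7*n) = -n^3 + 7*n^2 - n + 12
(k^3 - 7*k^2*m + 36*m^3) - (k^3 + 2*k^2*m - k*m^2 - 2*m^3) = -9*k^2*m + k*m^2 + 38*m^3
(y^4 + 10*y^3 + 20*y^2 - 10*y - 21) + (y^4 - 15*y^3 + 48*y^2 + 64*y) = 2*y^4 - 5*y^3 + 68*y^2 + 54*y - 21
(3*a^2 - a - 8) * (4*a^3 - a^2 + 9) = 12*a^5 - 7*a^4 - 31*a^3 + 35*a^2 - 9*a - 72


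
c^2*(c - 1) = c^3 - c^2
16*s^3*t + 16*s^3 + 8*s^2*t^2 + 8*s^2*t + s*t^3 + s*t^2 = (4*s + t)^2*(s*t + s)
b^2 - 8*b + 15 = (b - 5)*(b - 3)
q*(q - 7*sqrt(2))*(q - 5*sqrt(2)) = q^3 - 12*sqrt(2)*q^2 + 70*q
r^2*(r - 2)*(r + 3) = r^4 + r^3 - 6*r^2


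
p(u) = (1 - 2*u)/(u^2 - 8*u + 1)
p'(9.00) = 1.50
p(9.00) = -1.70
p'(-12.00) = 0.01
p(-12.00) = 0.10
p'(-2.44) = 0.03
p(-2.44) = 0.22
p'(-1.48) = 0.06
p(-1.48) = 0.26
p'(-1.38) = 0.06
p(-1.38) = 0.27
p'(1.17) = 0.13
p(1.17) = 0.19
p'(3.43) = 0.11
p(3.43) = 0.40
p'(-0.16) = 1.20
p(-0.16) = 0.57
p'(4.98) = 0.23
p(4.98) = 0.64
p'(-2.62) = 0.03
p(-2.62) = 0.22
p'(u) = (1 - 2*u)*(8 - 2*u)/(u^2 - 8*u + 1)^2 - 2/(u^2 - 8*u + 1) = 2*(u^2 - u + 3)/(u^4 - 16*u^3 + 66*u^2 - 16*u + 1)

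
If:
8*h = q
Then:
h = q/8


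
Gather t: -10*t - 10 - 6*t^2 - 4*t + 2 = -6*t^2 - 14*t - 8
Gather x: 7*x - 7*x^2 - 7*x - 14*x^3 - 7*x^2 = -14*x^3 - 14*x^2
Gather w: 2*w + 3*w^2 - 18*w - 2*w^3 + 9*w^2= -2*w^3 + 12*w^2 - 16*w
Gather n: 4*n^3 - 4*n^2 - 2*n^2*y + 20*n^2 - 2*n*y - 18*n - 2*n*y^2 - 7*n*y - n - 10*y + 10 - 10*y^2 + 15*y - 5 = 4*n^3 + n^2*(16 - 2*y) + n*(-2*y^2 - 9*y - 19) - 10*y^2 + 5*y + 5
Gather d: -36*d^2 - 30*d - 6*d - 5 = -36*d^2 - 36*d - 5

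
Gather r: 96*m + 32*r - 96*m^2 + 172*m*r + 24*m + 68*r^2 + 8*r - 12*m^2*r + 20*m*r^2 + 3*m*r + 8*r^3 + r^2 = -96*m^2 + 120*m + 8*r^3 + r^2*(20*m + 69) + r*(-12*m^2 + 175*m + 40)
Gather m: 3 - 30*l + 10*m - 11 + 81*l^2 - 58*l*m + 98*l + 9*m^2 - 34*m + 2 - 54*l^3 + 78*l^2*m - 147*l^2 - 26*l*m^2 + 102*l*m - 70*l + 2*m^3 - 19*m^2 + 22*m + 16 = -54*l^3 - 66*l^2 - 2*l + 2*m^3 + m^2*(-26*l - 10) + m*(78*l^2 + 44*l - 2) + 10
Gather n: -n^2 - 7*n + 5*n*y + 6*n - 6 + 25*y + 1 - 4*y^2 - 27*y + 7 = -n^2 + n*(5*y - 1) - 4*y^2 - 2*y + 2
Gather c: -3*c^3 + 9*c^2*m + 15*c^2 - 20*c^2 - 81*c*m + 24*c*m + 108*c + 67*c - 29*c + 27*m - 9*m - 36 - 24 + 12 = -3*c^3 + c^2*(9*m - 5) + c*(146 - 57*m) + 18*m - 48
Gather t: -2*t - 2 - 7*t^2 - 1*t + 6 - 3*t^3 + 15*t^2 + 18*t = -3*t^3 + 8*t^2 + 15*t + 4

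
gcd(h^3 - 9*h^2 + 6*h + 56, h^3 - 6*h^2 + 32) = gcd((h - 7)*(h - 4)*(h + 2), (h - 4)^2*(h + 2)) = h^2 - 2*h - 8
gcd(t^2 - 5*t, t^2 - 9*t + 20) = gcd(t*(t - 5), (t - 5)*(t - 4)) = t - 5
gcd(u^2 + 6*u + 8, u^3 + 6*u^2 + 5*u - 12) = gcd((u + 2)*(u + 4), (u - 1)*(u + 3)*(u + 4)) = u + 4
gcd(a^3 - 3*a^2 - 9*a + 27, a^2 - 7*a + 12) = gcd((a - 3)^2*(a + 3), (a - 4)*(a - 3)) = a - 3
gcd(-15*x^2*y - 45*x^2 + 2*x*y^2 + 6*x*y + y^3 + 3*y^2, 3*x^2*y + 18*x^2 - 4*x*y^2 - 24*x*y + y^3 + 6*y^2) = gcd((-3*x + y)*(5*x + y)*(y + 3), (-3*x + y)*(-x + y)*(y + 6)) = 3*x - y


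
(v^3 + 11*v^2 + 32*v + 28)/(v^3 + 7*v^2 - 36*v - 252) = (v^2 + 4*v + 4)/(v^2 - 36)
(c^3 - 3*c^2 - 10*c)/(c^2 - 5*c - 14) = c*(c - 5)/(c - 7)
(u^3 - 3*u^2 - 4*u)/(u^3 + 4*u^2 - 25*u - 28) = u/(u + 7)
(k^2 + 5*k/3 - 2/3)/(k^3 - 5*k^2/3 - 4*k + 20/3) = (3*k - 1)/(3*k^2 - 11*k + 10)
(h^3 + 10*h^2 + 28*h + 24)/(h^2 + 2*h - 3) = (h^3 + 10*h^2 + 28*h + 24)/(h^2 + 2*h - 3)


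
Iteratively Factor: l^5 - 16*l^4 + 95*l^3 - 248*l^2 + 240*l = (l)*(l^4 - 16*l^3 + 95*l^2 - 248*l + 240) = l*(l - 5)*(l^3 - 11*l^2 + 40*l - 48) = l*(l - 5)*(l - 4)*(l^2 - 7*l + 12) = l*(l - 5)*(l - 4)*(l - 3)*(l - 4)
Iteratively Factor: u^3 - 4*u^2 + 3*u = (u)*(u^2 - 4*u + 3) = u*(u - 3)*(u - 1)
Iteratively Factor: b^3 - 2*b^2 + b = (b - 1)*(b^2 - b) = (b - 1)^2*(b)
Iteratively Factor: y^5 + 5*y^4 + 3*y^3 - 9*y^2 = (y - 1)*(y^4 + 6*y^3 + 9*y^2) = y*(y - 1)*(y^3 + 6*y^2 + 9*y) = y^2*(y - 1)*(y^2 + 6*y + 9) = y^2*(y - 1)*(y + 3)*(y + 3)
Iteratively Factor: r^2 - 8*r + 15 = (r - 3)*(r - 5)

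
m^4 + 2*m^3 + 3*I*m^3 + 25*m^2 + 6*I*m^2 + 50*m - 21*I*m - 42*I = (m + 2)*(m - 3*I)*(m - I)*(m + 7*I)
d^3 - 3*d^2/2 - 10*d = d*(d - 4)*(d + 5/2)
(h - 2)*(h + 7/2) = h^2 + 3*h/2 - 7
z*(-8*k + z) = -8*k*z + z^2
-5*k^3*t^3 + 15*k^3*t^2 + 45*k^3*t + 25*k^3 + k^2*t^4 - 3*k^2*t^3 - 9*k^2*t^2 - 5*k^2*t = (-5*k + t)*(t - 5)*(k*t + k)^2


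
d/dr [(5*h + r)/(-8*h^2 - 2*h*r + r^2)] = (-8*h^2 - 2*h*r + r^2 + 2*(h - r)*(5*h + r))/(8*h^2 + 2*h*r - r^2)^2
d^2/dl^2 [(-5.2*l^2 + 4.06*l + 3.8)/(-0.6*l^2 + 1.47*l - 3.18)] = (-3.5527136788005e-15*l^4 + 6.2496*l^3 - 67.7376*l^2 + 66.58848*l + 65.289168)/(0.216*l^6 - 1.5876*l^5 + 7.32402*l^4 - 20.005083*l^3 + 38.817306*l^2 - 44.595684*l + 32.157432)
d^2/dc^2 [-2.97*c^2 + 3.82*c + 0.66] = -5.94000000000000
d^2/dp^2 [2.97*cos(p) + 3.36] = -2.97*cos(p)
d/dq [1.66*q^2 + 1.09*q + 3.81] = 3.32*q + 1.09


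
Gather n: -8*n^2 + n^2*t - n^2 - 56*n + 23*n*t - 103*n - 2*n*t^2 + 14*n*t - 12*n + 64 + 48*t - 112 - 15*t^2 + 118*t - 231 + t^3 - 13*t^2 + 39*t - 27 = n^2*(t - 9) + n*(-2*t^2 + 37*t - 171) + t^3 - 28*t^2 + 205*t - 306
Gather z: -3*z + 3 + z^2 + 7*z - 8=z^2 + 4*z - 5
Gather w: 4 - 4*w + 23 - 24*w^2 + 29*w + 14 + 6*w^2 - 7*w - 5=-18*w^2 + 18*w + 36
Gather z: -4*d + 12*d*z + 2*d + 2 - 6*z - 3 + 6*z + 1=12*d*z - 2*d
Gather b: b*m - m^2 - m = b*m - m^2 - m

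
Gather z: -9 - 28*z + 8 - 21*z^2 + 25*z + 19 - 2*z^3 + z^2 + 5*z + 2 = -2*z^3 - 20*z^2 + 2*z + 20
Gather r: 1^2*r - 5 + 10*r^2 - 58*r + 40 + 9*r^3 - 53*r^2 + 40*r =9*r^3 - 43*r^2 - 17*r + 35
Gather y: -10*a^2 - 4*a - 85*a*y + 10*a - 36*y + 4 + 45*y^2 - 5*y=-10*a^2 + 6*a + 45*y^2 + y*(-85*a - 41) + 4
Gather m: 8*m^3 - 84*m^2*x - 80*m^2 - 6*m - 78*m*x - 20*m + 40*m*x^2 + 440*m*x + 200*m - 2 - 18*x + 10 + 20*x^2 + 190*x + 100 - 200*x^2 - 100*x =8*m^3 + m^2*(-84*x - 80) + m*(40*x^2 + 362*x + 174) - 180*x^2 + 72*x + 108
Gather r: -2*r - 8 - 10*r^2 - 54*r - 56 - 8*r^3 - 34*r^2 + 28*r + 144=-8*r^3 - 44*r^2 - 28*r + 80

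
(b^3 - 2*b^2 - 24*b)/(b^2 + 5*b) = (b^2 - 2*b - 24)/(b + 5)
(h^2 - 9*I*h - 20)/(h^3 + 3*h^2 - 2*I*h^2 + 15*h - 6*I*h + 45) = (h - 4*I)/(h^2 + 3*h*(1 + I) + 9*I)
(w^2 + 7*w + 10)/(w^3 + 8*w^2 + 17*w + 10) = 1/(w + 1)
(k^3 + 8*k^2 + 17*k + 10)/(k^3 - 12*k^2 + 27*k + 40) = (k^2 + 7*k + 10)/(k^2 - 13*k + 40)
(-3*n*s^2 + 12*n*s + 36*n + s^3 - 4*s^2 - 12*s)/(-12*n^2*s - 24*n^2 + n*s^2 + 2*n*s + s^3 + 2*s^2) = (s - 6)/(4*n + s)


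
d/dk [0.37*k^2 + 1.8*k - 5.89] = 0.74*k + 1.8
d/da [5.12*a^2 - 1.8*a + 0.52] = 10.24*a - 1.8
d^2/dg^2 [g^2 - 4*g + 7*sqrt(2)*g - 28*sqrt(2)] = 2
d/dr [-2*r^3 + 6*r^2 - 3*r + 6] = -6*r^2 + 12*r - 3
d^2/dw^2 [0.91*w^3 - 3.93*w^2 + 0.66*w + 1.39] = 5.46*w - 7.86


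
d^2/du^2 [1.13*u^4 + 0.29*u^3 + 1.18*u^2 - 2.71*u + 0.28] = 13.56*u^2 + 1.74*u + 2.36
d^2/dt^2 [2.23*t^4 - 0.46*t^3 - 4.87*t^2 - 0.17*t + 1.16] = 26.76*t^2 - 2.76*t - 9.74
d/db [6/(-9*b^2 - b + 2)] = 6*(18*b + 1)/(9*b^2 + b - 2)^2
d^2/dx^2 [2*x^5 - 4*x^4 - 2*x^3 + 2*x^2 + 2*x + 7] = 40*x^3 - 48*x^2 - 12*x + 4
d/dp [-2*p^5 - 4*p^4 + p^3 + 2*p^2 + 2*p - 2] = -10*p^4 - 16*p^3 + 3*p^2 + 4*p + 2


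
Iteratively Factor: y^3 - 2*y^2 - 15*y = (y)*(y^2 - 2*y - 15) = y*(y - 5)*(y + 3)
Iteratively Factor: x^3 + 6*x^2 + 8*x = (x + 4)*(x^2 + 2*x) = x*(x + 4)*(x + 2)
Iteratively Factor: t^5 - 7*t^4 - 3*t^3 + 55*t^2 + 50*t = (t + 2)*(t^4 - 9*t^3 + 15*t^2 + 25*t) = (t - 5)*(t + 2)*(t^3 - 4*t^2 - 5*t) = (t - 5)*(t + 1)*(t + 2)*(t^2 - 5*t) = t*(t - 5)*(t + 1)*(t + 2)*(t - 5)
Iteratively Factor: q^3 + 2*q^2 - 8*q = (q)*(q^2 + 2*q - 8) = q*(q - 2)*(q + 4)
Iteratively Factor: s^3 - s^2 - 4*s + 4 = (s + 2)*(s^2 - 3*s + 2) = (s - 2)*(s + 2)*(s - 1)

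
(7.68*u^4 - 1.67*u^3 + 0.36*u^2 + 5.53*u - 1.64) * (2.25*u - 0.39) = 17.28*u^5 - 6.7527*u^4 + 1.4613*u^3 + 12.3021*u^2 - 5.8467*u + 0.6396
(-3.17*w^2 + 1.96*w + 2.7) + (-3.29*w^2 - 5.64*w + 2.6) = -6.46*w^2 - 3.68*w + 5.3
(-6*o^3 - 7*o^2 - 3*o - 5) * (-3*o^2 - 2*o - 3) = 18*o^5 + 33*o^4 + 41*o^3 + 42*o^2 + 19*o + 15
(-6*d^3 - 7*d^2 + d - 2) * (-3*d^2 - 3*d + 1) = 18*d^5 + 39*d^4 + 12*d^3 - 4*d^2 + 7*d - 2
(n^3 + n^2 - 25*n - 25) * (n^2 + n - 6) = n^5 + 2*n^4 - 30*n^3 - 56*n^2 + 125*n + 150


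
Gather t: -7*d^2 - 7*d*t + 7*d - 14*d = -7*d^2 - 7*d*t - 7*d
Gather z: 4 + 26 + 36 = 66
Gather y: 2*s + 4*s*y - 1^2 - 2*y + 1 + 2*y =4*s*y + 2*s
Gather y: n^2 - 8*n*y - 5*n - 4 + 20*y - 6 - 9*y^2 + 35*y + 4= n^2 - 5*n - 9*y^2 + y*(55 - 8*n) - 6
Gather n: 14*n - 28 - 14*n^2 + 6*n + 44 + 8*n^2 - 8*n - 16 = -6*n^2 + 12*n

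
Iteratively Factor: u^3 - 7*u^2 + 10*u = (u - 5)*(u^2 - 2*u) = u*(u - 5)*(u - 2)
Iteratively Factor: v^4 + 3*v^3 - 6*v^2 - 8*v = (v + 1)*(v^3 + 2*v^2 - 8*v) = (v + 1)*(v + 4)*(v^2 - 2*v) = v*(v + 1)*(v + 4)*(v - 2)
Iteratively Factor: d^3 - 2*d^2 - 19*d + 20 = (d + 4)*(d^2 - 6*d + 5) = (d - 1)*(d + 4)*(d - 5)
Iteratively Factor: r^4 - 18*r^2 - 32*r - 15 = (r + 1)*(r^3 - r^2 - 17*r - 15) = (r + 1)^2*(r^2 - 2*r - 15) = (r + 1)^2*(r + 3)*(r - 5)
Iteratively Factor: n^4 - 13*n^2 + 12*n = (n)*(n^3 - 13*n + 12) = n*(n - 1)*(n^2 + n - 12) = n*(n - 1)*(n + 4)*(n - 3)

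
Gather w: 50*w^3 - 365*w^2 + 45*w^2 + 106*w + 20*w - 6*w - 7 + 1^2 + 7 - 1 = 50*w^3 - 320*w^2 + 120*w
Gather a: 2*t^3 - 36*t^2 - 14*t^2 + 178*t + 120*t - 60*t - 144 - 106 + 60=2*t^3 - 50*t^2 + 238*t - 190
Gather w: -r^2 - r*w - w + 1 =-r^2 + w*(-r - 1) + 1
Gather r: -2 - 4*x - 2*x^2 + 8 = -2*x^2 - 4*x + 6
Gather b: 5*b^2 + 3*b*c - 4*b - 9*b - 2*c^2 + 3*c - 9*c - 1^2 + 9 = 5*b^2 + b*(3*c - 13) - 2*c^2 - 6*c + 8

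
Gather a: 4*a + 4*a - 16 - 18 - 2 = 8*a - 36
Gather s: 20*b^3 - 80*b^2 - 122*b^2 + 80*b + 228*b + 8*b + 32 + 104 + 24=20*b^3 - 202*b^2 + 316*b + 160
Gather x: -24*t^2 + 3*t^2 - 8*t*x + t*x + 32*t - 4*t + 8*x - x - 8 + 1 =-21*t^2 + 28*t + x*(7 - 7*t) - 7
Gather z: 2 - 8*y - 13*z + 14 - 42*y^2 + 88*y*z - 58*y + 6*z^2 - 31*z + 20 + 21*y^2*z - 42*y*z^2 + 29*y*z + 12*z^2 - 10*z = -42*y^2 - 66*y + z^2*(18 - 42*y) + z*(21*y^2 + 117*y - 54) + 36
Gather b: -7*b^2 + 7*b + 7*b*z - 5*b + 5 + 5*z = -7*b^2 + b*(7*z + 2) + 5*z + 5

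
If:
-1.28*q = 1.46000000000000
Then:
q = -1.14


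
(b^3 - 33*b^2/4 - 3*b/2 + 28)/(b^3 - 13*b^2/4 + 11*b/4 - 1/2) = (4*b^2 - 25*b - 56)/(4*b^2 - 5*b + 1)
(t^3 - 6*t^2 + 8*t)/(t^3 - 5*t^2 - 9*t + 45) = t*(t^2 - 6*t + 8)/(t^3 - 5*t^2 - 9*t + 45)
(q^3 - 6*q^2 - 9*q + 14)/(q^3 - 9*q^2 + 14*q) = (q^2 + q - 2)/(q*(q - 2))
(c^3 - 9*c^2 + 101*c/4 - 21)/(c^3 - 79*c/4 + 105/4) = (c - 4)/(c + 5)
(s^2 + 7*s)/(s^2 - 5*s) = (s + 7)/(s - 5)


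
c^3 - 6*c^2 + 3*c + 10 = (c - 5)*(c - 2)*(c + 1)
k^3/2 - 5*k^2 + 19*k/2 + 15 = (k/2 + 1/2)*(k - 6)*(k - 5)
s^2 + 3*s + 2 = (s + 1)*(s + 2)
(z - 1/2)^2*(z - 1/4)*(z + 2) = z^4 + 3*z^3/4 - 2*z^2 + 15*z/16 - 1/8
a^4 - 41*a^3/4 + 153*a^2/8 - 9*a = a*(a - 8)*(a - 3/2)*(a - 3/4)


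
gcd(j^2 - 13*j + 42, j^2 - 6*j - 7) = j - 7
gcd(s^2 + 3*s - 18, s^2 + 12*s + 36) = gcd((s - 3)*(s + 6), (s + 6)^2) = s + 6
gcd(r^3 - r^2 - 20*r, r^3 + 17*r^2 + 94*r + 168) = r + 4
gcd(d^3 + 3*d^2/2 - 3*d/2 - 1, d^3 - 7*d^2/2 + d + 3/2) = d^2 - d/2 - 1/2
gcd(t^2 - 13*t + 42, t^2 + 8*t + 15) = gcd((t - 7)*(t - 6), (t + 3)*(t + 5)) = 1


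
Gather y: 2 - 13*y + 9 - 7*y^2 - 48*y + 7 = -7*y^2 - 61*y + 18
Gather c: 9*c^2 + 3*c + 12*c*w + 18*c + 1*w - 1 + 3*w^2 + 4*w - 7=9*c^2 + c*(12*w + 21) + 3*w^2 + 5*w - 8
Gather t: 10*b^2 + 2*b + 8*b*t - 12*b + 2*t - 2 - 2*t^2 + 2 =10*b^2 - 10*b - 2*t^2 + t*(8*b + 2)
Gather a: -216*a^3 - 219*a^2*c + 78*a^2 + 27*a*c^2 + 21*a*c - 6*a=-216*a^3 + a^2*(78 - 219*c) + a*(27*c^2 + 21*c - 6)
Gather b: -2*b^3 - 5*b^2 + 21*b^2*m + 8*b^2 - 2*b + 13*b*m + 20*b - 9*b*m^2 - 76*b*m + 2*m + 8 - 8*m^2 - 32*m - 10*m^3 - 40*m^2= -2*b^3 + b^2*(21*m + 3) + b*(-9*m^2 - 63*m + 18) - 10*m^3 - 48*m^2 - 30*m + 8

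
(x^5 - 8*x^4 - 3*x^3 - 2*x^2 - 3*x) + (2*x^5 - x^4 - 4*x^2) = 3*x^5 - 9*x^4 - 3*x^3 - 6*x^2 - 3*x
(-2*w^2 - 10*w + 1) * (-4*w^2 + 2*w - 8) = 8*w^4 + 36*w^3 - 8*w^2 + 82*w - 8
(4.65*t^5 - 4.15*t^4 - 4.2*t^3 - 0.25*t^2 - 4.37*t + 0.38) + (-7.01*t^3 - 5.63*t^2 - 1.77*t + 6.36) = 4.65*t^5 - 4.15*t^4 - 11.21*t^3 - 5.88*t^2 - 6.14*t + 6.74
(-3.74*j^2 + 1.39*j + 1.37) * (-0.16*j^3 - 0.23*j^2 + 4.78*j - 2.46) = 0.5984*j^5 + 0.6378*j^4 - 18.4161*j^3 + 15.5295*j^2 + 3.1292*j - 3.3702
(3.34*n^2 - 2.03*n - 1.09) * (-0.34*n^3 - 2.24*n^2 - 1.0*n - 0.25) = -1.1356*n^5 - 6.7914*n^4 + 1.5778*n^3 + 3.6366*n^2 + 1.5975*n + 0.2725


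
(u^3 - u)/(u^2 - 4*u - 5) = u*(u - 1)/(u - 5)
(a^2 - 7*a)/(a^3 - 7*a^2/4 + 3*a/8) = 8*(a - 7)/(8*a^2 - 14*a + 3)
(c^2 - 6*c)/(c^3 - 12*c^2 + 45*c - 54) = c/(c^2 - 6*c + 9)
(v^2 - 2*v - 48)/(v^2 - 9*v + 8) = (v + 6)/(v - 1)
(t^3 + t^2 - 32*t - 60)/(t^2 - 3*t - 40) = (t^2 - 4*t - 12)/(t - 8)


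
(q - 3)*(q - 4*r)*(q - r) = q^3 - 5*q^2*r - 3*q^2 + 4*q*r^2 + 15*q*r - 12*r^2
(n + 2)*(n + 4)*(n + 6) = n^3 + 12*n^2 + 44*n + 48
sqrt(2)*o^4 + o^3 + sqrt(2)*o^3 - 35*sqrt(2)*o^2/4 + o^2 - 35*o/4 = o*(o - 5/2)*(o + 7/2)*(sqrt(2)*o + 1)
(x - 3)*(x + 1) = x^2 - 2*x - 3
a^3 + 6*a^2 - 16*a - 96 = (a - 4)*(a + 4)*(a + 6)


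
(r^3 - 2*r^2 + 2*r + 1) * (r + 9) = r^4 + 7*r^3 - 16*r^2 + 19*r + 9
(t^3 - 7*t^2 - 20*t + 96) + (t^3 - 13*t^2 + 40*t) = 2*t^3 - 20*t^2 + 20*t + 96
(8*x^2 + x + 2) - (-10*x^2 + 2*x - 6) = 18*x^2 - x + 8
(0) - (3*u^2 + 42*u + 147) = -3*u^2 - 42*u - 147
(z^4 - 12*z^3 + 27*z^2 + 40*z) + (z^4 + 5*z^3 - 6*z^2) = 2*z^4 - 7*z^3 + 21*z^2 + 40*z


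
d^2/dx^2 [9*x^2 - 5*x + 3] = 18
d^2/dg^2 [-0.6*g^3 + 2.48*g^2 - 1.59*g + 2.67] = 4.96 - 3.6*g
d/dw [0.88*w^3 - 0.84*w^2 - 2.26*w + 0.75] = 2.64*w^2 - 1.68*w - 2.26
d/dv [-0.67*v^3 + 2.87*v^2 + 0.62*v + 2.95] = -2.01*v^2 + 5.74*v + 0.62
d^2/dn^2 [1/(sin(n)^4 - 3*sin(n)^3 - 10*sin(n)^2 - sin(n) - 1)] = (16*sin(n)^8 - 69*sin(n)^7 - 59*sin(n)^6 + 421*sin(n)^5 + 494*sin(n)^4 - 473*sin(n)^3 - 669*sin(n)^2 - 43*sin(n) + 18)/(-sin(n)^4 + 3*sin(n)^3 + 10*sin(n)^2 + sin(n) + 1)^3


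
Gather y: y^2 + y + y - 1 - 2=y^2 + 2*y - 3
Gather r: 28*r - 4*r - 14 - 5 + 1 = 24*r - 18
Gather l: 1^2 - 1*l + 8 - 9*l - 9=-10*l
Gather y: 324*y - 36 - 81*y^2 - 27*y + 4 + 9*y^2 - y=-72*y^2 + 296*y - 32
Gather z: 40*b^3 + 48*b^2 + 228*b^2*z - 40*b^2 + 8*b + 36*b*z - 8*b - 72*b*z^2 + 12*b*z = 40*b^3 + 8*b^2 - 72*b*z^2 + z*(228*b^2 + 48*b)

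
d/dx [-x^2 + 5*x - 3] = 5 - 2*x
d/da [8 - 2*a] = -2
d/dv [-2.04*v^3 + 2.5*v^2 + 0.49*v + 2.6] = -6.12*v^2 + 5.0*v + 0.49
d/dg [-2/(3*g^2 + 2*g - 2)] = 4*(3*g + 1)/(3*g^2 + 2*g - 2)^2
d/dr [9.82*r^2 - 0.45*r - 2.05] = 19.64*r - 0.45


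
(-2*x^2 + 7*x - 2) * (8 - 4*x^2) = 8*x^4 - 28*x^3 - 8*x^2 + 56*x - 16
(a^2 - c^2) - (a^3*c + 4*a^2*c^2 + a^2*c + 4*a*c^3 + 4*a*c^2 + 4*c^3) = -a^3*c - 4*a^2*c^2 - a^2*c + a^2 - 4*a*c^3 - 4*a*c^2 - 4*c^3 - c^2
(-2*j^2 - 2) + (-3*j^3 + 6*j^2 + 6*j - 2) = -3*j^3 + 4*j^2 + 6*j - 4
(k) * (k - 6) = k^2 - 6*k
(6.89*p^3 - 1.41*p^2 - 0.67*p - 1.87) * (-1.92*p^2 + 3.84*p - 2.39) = -13.2288*p^5 + 29.1648*p^4 - 20.5951*p^3 + 4.3875*p^2 - 5.5795*p + 4.4693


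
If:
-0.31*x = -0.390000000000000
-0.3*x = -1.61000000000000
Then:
No Solution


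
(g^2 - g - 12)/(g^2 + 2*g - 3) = (g - 4)/(g - 1)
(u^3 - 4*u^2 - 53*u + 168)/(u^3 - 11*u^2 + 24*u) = (u + 7)/u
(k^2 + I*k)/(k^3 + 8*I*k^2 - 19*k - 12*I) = k/(k^2 + 7*I*k - 12)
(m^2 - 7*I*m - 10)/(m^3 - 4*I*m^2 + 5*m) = (m - 2*I)/(m*(m + I))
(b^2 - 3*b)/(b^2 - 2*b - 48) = b*(3 - b)/(-b^2 + 2*b + 48)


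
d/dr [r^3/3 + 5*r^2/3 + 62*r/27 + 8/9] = r^2 + 10*r/3 + 62/27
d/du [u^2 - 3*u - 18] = 2*u - 3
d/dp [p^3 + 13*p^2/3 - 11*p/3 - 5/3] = 3*p^2 + 26*p/3 - 11/3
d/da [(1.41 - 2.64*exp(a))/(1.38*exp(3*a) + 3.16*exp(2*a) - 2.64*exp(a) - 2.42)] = (7.2864*exp(3*a) + 2.505*exp(2*a) - 8.9112*exp(a) + 10.1112)*exp(a)/(1.9044*exp(6*a) + 8.7216*exp(5*a) + 2.6992*exp(4*a) - 23.364*exp(3*a) - 8.3248*exp(2*a) + 12.7776*exp(a) + 5.8564)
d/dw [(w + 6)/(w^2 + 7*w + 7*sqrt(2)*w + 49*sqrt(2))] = (w^2 + 7*w + 7*sqrt(2)*w - (w + 6)*(2*w + 7 + 7*sqrt(2)) + 49*sqrt(2))/(w^2 + 7*w + 7*sqrt(2)*w + 49*sqrt(2))^2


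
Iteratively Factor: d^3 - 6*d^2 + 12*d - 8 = (d - 2)*(d^2 - 4*d + 4) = (d - 2)^2*(d - 2)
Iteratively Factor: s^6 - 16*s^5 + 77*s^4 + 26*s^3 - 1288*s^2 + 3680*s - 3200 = (s + 4)*(s^5 - 20*s^4 + 157*s^3 - 602*s^2 + 1120*s - 800) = (s - 4)*(s + 4)*(s^4 - 16*s^3 + 93*s^2 - 230*s + 200) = (s - 5)*(s - 4)*(s + 4)*(s^3 - 11*s^2 + 38*s - 40) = (s - 5)^2*(s - 4)*(s + 4)*(s^2 - 6*s + 8) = (s - 5)^2*(s - 4)^2*(s + 4)*(s - 2)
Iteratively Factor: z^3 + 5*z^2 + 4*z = (z + 1)*(z^2 + 4*z) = (z + 1)*(z + 4)*(z)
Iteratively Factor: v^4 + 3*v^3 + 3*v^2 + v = (v + 1)*(v^3 + 2*v^2 + v) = v*(v + 1)*(v^2 + 2*v + 1) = v*(v + 1)^2*(v + 1)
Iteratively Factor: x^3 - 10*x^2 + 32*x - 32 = (x - 2)*(x^2 - 8*x + 16) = (x - 4)*(x - 2)*(x - 4)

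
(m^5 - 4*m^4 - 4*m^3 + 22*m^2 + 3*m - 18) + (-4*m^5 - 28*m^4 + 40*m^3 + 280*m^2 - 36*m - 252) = -3*m^5 - 32*m^4 + 36*m^3 + 302*m^2 - 33*m - 270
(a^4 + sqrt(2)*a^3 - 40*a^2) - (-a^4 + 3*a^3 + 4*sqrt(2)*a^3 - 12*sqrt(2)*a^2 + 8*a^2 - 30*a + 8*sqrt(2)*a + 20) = 2*a^4 - 3*sqrt(2)*a^3 - 3*a^3 - 48*a^2 + 12*sqrt(2)*a^2 - 8*sqrt(2)*a + 30*a - 20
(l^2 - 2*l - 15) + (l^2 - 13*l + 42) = 2*l^2 - 15*l + 27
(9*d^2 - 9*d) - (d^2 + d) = 8*d^2 - 10*d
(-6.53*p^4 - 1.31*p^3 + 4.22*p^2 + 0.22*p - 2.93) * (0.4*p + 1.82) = -2.612*p^5 - 12.4086*p^4 - 0.6962*p^3 + 7.7684*p^2 - 0.7716*p - 5.3326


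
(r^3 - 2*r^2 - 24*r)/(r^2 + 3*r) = (r^2 - 2*r - 24)/(r + 3)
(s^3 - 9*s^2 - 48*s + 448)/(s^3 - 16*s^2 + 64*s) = (s + 7)/s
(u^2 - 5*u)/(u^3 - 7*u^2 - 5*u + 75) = u/(u^2 - 2*u - 15)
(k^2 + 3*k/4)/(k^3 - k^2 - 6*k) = (k + 3/4)/(k^2 - k - 6)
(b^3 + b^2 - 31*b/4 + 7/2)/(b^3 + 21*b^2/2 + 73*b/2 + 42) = (b^2 - 5*b/2 + 1)/(b^2 + 7*b + 12)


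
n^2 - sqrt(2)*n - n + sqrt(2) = (n - 1)*(n - sqrt(2))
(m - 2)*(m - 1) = m^2 - 3*m + 2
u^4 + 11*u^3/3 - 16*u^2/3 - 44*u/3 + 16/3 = (u - 2)*(u - 1/3)*(u + 2)*(u + 4)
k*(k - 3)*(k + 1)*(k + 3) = k^4 + k^3 - 9*k^2 - 9*k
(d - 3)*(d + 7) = d^2 + 4*d - 21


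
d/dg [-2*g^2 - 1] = -4*g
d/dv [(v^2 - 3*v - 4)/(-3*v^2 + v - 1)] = (-8*v^2 - 26*v + 7)/(9*v^4 - 6*v^3 + 7*v^2 - 2*v + 1)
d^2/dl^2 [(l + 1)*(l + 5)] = 2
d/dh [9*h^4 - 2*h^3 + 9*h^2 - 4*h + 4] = 36*h^3 - 6*h^2 + 18*h - 4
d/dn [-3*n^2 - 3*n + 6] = -6*n - 3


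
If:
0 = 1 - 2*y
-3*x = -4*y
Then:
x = 2/3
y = 1/2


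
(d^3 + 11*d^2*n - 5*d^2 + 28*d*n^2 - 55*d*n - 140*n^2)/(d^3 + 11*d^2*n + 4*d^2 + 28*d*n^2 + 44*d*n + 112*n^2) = (d - 5)/(d + 4)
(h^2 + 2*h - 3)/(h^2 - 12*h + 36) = (h^2 + 2*h - 3)/(h^2 - 12*h + 36)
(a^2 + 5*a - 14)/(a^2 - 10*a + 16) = (a + 7)/(a - 8)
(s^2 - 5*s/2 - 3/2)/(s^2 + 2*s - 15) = (s + 1/2)/(s + 5)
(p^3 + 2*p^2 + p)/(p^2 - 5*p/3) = 3*(p^2 + 2*p + 1)/(3*p - 5)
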